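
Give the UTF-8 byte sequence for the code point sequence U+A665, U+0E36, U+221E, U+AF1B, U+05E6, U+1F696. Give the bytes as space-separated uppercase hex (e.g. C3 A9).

EA 99 A5 E0 B8 B6 E2 88 9E EA BC 9B D7 A6 F0 9F 9A 96

U+A665: 3-byte form → EA 99 A5.
U+0E36: 3-byte form → E0 B8 B6.
U+221E: 3-byte form → E2 88 9E.
U+AF1B: 3-byte form → EA BC 9B.
U+05E6: 2-byte form → D7 A6.
U+1F696: 4-byte form → F0 9F 9A 96.
Concatenated (18 bytes): EA 99 A5 E0 B8 B6 E2 88 9E EA BC 9B D7 A6 F0 9F 9A 96.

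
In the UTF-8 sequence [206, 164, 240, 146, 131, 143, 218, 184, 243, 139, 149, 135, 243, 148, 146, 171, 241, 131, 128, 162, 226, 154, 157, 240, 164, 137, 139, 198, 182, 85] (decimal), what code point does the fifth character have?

U+D44AB

Offset 0: leading byte 0xCE = 11001110 → 2-byte char #1 = CE A4.
Offset 2: leading byte 0xF0 = 11110000 → 4-byte char #2 = F0 92 83 8F.
Offset 6: leading byte 0xDA = 11011010 → 2-byte char #3 = DA B8.
Offset 8: leading byte 0xF3 = 11110011 → 4-byte char #4 = F3 8B 95 87.
Offset 12: leading byte 0xF3 = 11110011 → 4-byte char #5 = F3 94 92 AB.
Leading byte 0xF3 = 11110011 matches 11110xxx → 4-byte sequence.
Byte 1: 0xF3 = 11110011, payload 011 (3 bits).
Byte 2: 0x94 = 10010100 (10xxxxxx ✓), payload 010100.
Byte 3: 0x92 = 10010010 (10xxxxxx ✓), payload 010010.
Byte 4: 0xAB = 10101011 (10xxxxxx ✓), payload 101011.
Concatenate: 011010100010010101011 = 0xD44AB (21 bits → U+D44AB).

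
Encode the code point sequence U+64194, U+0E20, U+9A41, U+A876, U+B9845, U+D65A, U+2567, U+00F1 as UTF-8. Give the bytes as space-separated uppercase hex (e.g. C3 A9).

F1 A4 86 94 E0 B8 A0 E9 A9 81 EA A1 B6 F2 B9 A1 85 ED 99 9A E2 95 A7 C3 B1

U+64194: 4-byte form → F1 A4 86 94.
U+0E20: 3-byte form → E0 B8 A0.
U+9A41: 3-byte form → E9 A9 81.
U+A876: 3-byte form → EA A1 B6.
U+B9845: 4-byte form → F2 B9 A1 85.
U+D65A: 3-byte form → ED 99 9A.
U+2567: 3-byte form → E2 95 A7.
U+00F1: 2-byte form → C3 B1.
Concatenated (25 bytes): F1 A4 86 94 E0 B8 A0 E9 A9 81 EA A1 B6 F2 B9 A1 85 ED 99 9A E2 95 A7 C3 B1.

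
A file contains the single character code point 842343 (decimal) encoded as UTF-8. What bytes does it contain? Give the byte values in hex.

F3 8D A9 A7

U+CDA67 = 0xCDA67 = 842343 decimal. In range U+10000–U+10FFFF → 4-byte form: 11110xxx 10xxxxxx 10xxxxxx 10xxxxxx.
Binary (21 bits): 011001101101001100111.
Split 3+6+6+6: 011 | 001101 | 101001 | 100111.
Byte 1: 11110011 = 0xF3.
Byte 2: 10001101 = 0x8D.
Byte 3: 10101001 = 0xA9.
Byte 4: 10100111 = 0xA7.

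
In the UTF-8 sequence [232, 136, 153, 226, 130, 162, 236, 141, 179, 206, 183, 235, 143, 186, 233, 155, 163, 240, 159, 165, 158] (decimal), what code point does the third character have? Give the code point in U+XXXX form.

U+C373

Offset 0: leading byte 0xE8 = 11101000 → 3-byte char #1 = E8 88 99.
Offset 3: leading byte 0xE2 = 11100010 → 3-byte char #2 = E2 82 A2.
Offset 6: leading byte 0xEC = 11101100 → 3-byte char #3 = EC 8D B3.
Leading byte 0xEC = 11101100 matches 1110xxxx → 3-byte sequence.
Byte 1: 0xEC = 11101100, payload 1100 (4 bits).
Byte 2: 0x8D = 10001101 (10xxxxxx ✓), payload 001101.
Byte 3: 0xB3 = 10110011 (10xxxxxx ✓), payload 110011.
Concatenate: 1100001101110011 = 0xC373 (16 bits → U+C373).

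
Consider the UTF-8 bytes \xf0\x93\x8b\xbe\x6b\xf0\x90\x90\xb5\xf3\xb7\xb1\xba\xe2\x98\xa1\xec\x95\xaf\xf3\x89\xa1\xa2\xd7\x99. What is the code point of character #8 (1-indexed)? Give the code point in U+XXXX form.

U+05D9

Offset 0: leading byte 0xF0 = 11110000 → 4-byte char #1 = F0 93 8B BE.
Offset 4: leading byte 0x6B = 01101011 → 1-byte char #2 = 6B.
Offset 5: leading byte 0xF0 = 11110000 → 4-byte char #3 = F0 90 90 B5.
Offset 9: leading byte 0xF3 = 11110011 → 4-byte char #4 = F3 B7 B1 BA.
Offset 13: leading byte 0xE2 = 11100010 → 3-byte char #5 = E2 98 A1.
Offset 16: leading byte 0xEC = 11101100 → 3-byte char #6 = EC 95 AF.
Offset 19: leading byte 0xF3 = 11110011 → 4-byte char #7 = F3 89 A1 A2.
Offset 23: leading byte 0xD7 = 11010111 → 2-byte char #8 = D7 99.
Leading byte 0xD7 = 11010111 matches 110xxxxx → 2-byte sequence.
Byte 1: 0xD7 = 11010111, payload 10111 (5 bits).
Byte 2: 0x99 = 10011001 (10xxxxxx ✓), payload 011001.
Concatenate: 10111011001 = 0x5D9 (11 bits → U+05D9).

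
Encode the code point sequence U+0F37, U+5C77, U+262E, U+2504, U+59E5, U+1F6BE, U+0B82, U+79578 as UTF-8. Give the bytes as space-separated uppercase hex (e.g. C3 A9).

U+0F37: 3-byte form → E0 BC B7.
U+5C77: 3-byte form → E5 B1 B7.
U+262E: 3-byte form → E2 98 AE.
U+2504: 3-byte form → E2 94 84.
U+59E5: 3-byte form → E5 A7 A5.
U+1F6BE: 4-byte form → F0 9F 9A BE.
U+0B82: 3-byte form → E0 AE 82.
U+79578: 4-byte form → F1 B9 95 B8.
Concatenated (26 bytes): E0 BC B7 E5 B1 B7 E2 98 AE E2 94 84 E5 A7 A5 F0 9F 9A BE E0 AE 82 F1 B9 95 B8.

E0 BC B7 E5 B1 B7 E2 98 AE E2 94 84 E5 A7 A5 F0 9F 9A BE E0 AE 82 F1 B9 95 B8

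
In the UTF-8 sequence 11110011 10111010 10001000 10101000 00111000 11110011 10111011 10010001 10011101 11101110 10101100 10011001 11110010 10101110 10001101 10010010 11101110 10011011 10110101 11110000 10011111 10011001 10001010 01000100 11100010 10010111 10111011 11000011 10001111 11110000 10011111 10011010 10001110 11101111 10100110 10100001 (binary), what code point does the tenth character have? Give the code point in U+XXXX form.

Offset 0: leading byte 0xF3 = 11110011 → 4-byte char #1 = F3 BA 88 A8.
Offset 4: leading byte 0x38 = 00111000 → 1-byte char #2 = 38.
Offset 5: leading byte 0xF3 = 11110011 → 4-byte char #3 = F3 BB 91 9D.
Offset 9: leading byte 0xEE = 11101110 → 3-byte char #4 = EE AC 99.
Offset 12: leading byte 0xF2 = 11110010 → 4-byte char #5 = F2 AE 8D 92.
Offset 16: leading byte 0xEE = 11101110 → 3-byte char #6 = EE 9B B5.
Offset 19: leading byte 0xF0 = 11110000 → 4-byte char #7 = F0 9F 99 8A.
Offset 23: leading byte 0x44 = 01000100 → 1-byte char #8 = 44.
Offset 24: leading byte 0xE2 = 11100010 → 3-byte char #9 = E2 97 BB.
Offset 27: leading byte 0xC3 = 11000011 → 2-byte char #10 = C3 8F.
Leading byte 0xC3 = 11000011 matches 110xxxxx → 2-byte sequence.
Byte 1: 0xC3 = 11000011, payload 00011 (5 bits).
Byte 2: 0x8F = 10001111 (10xxxxxx ✓), payload 001111.
Concatenate: 00011001111 = 0xCF (11 bits → U+00CF).

U+00CF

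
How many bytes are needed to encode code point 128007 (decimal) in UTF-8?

U+1F407 = 0x1F407. UTF-8 uses 1 byte below 0x80, 2 below 0x800, 3 below 0x10000, 4 up to 0x10FFFF. 0x1F407 is in U+10000–U+10FFFF → 4 bytes.

4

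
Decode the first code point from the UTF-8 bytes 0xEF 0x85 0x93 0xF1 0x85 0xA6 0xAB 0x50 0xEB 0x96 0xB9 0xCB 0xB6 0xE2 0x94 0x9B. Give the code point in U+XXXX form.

U+F153

Offset 0: leading byte 0xEF = 11101111 → 3-byte char #1 = EF 85 93.
Leading byte 0xEF = 11101111 matches 1110xxxx → 3-byte sequence.
Byte 1: 0xEF = 11101111, payload 1111 (4 bits).
Byte 2: 0x85 = 10000101 (10xxxxxx ✓), payload 000101.
Byte 3: 0x93 = 10010011 (10xxxxxx ✓), payload 010011.
Concatenate: 1111000101010011 = 0xF153 (16 bits → U+F153).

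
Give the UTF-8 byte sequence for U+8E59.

E8 B9 99

U+8E59 = 0x8E59 = 36441 decimal. In range U+0800–U+FFFF → 3-byte form: 1110xxxx 10xxxxxx 10xxxxxx.
Binary (16 bits): 1000111001011001.
Split 4+6+6: 1000 | 111001 | 011001.
Byte 1: 11101000 = 0xE8.
Byte 2: 10111001 = 0xB9.
Byte 3: 10011001 = 0x99.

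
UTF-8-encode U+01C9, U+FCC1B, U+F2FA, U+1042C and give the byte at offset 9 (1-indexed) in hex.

0xBA

1-indexed offset 9 is 0-indexed offset 8.
U+01C9 → 2-byte form C7 89 at offsets 0–1.
U+FCC1B → 4-byte form F3 BC B0 9B at offsets 2–5.
U+F2FA → 3-byte form EF 8B BA at offsets 6–8.
Offset 8 falls in char 3's range; it's byte 3 of EF 8B BA = 0xBA.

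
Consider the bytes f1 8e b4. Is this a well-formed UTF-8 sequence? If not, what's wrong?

Leading byte 0xF1 = 11110001 → 4-byte form, but only 3 bytes are present.

invalid (sequence truncated)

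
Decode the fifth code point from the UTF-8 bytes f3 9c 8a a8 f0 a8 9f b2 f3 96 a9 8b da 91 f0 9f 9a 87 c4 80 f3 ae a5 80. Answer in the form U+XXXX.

Offset 0: leading byte 0xF3 = 11110011 → 4-byte char #1 = F3 9C 8A A8.
Offset 4: leading byte 0xF0 = 11110000 → 4-byte char #2 = F0 A8 9F B2.
Offset 8: leading byte 0xF3 = 11110011 → 4-byte char #3 = F3 96 A9 8B.
Offset 12: leading byte 0xDA = 11011010 → 2-byte char #4 = DA 91.
Offset 14: leading byte 0xF0 = 11110000 → 4-byte char #5 = F0 9F 9A 87.
Leading byte 0xF0 = 11110000 matches 11110xxx → 4-byte sequence.
Byte 1: 0xF0 = 11110000, payload 000 (3 bits).
Byte 2: 0x9F = 10011111 (10xxxxxx ✓), payload 011111.
Byte 3: 0x9A = 10011010 (10xxxxxx ✓), payload 011010.
Byte 4: 0x87 = 10000111 (10xxxxxx ✓), payload 000111.
Concatenate: 000011111011010000111 = 0x1F687 (21 bits → U+1F687).

U+1F687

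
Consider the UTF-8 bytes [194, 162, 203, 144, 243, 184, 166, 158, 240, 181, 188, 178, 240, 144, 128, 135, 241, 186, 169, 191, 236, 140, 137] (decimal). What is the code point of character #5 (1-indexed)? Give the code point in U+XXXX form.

U+10007

Offset 0: leading byte 0xC2 = 11000010 → 2-byte char #1 = C2 A2.
Offset 2: leading byte 0xCB = 11001011 → 2-byte char #2 = CB 90.
Offset 4: leading byte 0xF3 = 11110011 → 4-byte char #3 = F3 B8 A6 9E.
Offset 8: leading byte 0xF0 = 11110000 → 4-byte char #4 = F0 B5 BC B2.
Offset 12: leading byte 0xF0 = 11110000 → 4-byte char #5 = F0 90 80 87.
Leading byte 0xF0 = 11110000 matches 11110xxx → 4-byte sequence.
Byte 1: 0xF0 = 11110000, payload 000 (3 bits).
Byte 2: 0x90 = 10010000 (10xxxxxx ✓), payload 010000.
Byte 3: 0x80 = 10000000 (10xxxxxx ✓), payload 000000.
Byte 4: 0x87 = 10000111 (10xxxxxx ✓), payload 000111.
Concatenate: 000010000000000000111 = 0x10007 (21 bits → U+10007).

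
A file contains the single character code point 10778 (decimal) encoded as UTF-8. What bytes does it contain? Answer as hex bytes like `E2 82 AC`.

E2 A8 9A

U+2A1A = 0x2A1A = 10778 decimal. In range U+0800–U+FFFF → 3-byte form: 1110xxxx 10xxxxxx 10xxxxxx.
Binary (16 bits): 0010101000011010.
Split 4+6+6: 0010 | 101000 | 011010.
Byte 1: 11100010 = 0xE2.
Byte 2: 10101000 = 0xA8.
Byte 3: 10011010 = 0x9A.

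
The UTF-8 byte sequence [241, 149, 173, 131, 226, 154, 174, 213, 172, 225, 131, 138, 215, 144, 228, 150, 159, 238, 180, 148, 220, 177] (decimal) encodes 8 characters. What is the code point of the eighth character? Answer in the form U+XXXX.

Offset 0: leading byte 0xF1 = 11110001 → 4-byte char #1 = F1 95 AD 83.
Offset 4: leading byte 0xE2 = 11100010 → 3-byte char #2 = E2 9A AE.
Offset 7: leading byte 0xD5 = 11010101 → 2-byte char #3 = D5 AC.
Offset 9: leading byte 0xE1 = 11100001 → 3-byte char #4 = E1 83 8A.
Offset 12: leading byte 0xD7 = 11010111 → 2-byte char #5 = D7 90.
Offset 14: leading byte 0xE4 = 11100100 → 3-byte char #6 = E4 96 9F.
Offset 17: leading byte 0xEE = 11101110 → 3-byte char #7 = EE B4 94.
Offset 20: leading byte 0xDC = 11011100 → 2-byte char #8 = DC B1.
Leading byte 0xDC = 11011100 matches 110xxxxx → 2-byte sequence.
Byte 1: 0xDC = 11011100, payload 11100 (5 bits).
Byte 2: 0xB1 = 10110001 (10xxxxxx ✓), payload 110001.
Concatenate: 11100110001 = 0x731 (11 bits → U+0731).

U+0731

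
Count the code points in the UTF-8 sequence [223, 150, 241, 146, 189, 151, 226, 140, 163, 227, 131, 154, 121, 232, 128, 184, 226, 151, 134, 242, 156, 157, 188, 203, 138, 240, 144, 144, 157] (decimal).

Byte at offset 0: 0xDF = 11011111 → 2-byte char (#1). Advance 2.
Byte at offset 2: 0xF1 = 11110001 → 4-byte char (#2). Advance 4.
Byte at offset 6: 0xE2 = 11100010 → 3-byte char (#3). Advance 3.
Byte at offset 9: 0xE3 = 11100011 → 3-byte char (#4). Advance 3.
Byte at offset 12: 0x79 = 01111001 → 1-byte char (#5). Advance 1.
Byte at offset 13: 0xE8 = 11101000 → 3-byte char (#6). Advance 3.
Byte at offset 16: 0xE2 = 11100010 → 3-byte char (#7). Advance 3.
Byte at offset 19: 0xF2 = 11110010 → 4-byte char (#8). Advance 4.
Byte at offset 23: 0xCB = 11001011 → 2-byte char (#9). Advance 2.
Byte at offset 25: 0xF0 = 11110000 → 4-byte char (#10). Advance 4.
Reached end at offset 29 after 10 code points.

10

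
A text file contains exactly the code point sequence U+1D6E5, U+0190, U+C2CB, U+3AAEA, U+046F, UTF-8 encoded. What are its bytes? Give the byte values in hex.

U+1D6E5: 4-byte form → F0 9D 9B A5.
U+0190: 2-byte form → C6 90.
U+C2CB: 3-byte form → EC 8B 8B.
U+3AAEA: 4-byte form → F0 BA AB AA.
U+046F: 2-byte form → D1 AF.
Concatenated (15 bytes): F0 9D 9B A5 C6 90 EC 8B 8B F0 BA AB AA D1 AF.

F0 9D 9B A5 C6 90 EC 8B 8B F0 BA AB AA D1 AF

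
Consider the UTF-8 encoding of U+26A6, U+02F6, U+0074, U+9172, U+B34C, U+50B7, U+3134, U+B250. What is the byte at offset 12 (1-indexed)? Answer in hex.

1-indexed offset 12 is 0-indexed offset 11.
U+26A6 → 3-byte form E2 9A A6 at offsets 0–2.
U+02F6 → 2-byte form CB B6 at offsets 3–4.
U+0074 → 1-byte form 74 at offsets 5–5.
U+9172 → 3-byte form E9 85 B2 at offsets 6–8.
U+B34C → 3-byte form EB 8D 8C at offsets 9–11.
Offset 11 falls in char 5's range; it's byte 3 of EB 8D 8C = 0x8C.

0x8C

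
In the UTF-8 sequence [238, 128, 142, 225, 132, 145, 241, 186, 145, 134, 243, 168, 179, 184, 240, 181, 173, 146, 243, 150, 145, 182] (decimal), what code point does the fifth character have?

Offset 0: leading byte 0xEE = 11101110 → 3-byte char #1 = EE 80 8E.
Offset 3: leading byte 0xE1 = 11100001 → 3-byte char #2 = E1 84 91.
Offset 6: leading byte 0xF1 = 11110001 → 4-byte char #3 = F1 BA 91 86.
Offset 10: leading byte 0xF3 = 11110011 → 4-byte char #4 = F3 A8 B3 B8.
Offset 14: leading byte 0xF0 = 11110000 → 4-byte char #5 = F0 B5 AD 92.
Leading byte 0xF0 = 11110000 matches 11110xxx → 4-byte sequence.
Byte 1: 0xF0 = 11110000, payload 000 (3 bits).
Byte 2: 0xB5 = 10110101 (10xxxxxx ✓), payload 110101.
Byte 3: 0xAD = 10101101 (10xxxxxx ✓), payload 101101.
Byte 4: 0x92 = 10010010 (10xxxxxx ✓), payload 010010.
Concatenate: 000110101101101010010 = 0x35B52 (21 bits → U+35B52).

U+35B52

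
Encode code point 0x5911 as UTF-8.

U+5911 = 0x5911 = 22801 decimal. In range U+0800–U+FFFF → 3-byte form: 1110xxxx 10xxxxxx 10xxxxxx.
Binary (16 bits): 0101100100010001.
Split 4+6+6: 0101 | 100100 | 010001.
Byte 1: 11100101 = 0xE5.
Byte 2: 10100100 = 0xA4.
Byte 3: 10010001 = 0x91.

E5 A4 91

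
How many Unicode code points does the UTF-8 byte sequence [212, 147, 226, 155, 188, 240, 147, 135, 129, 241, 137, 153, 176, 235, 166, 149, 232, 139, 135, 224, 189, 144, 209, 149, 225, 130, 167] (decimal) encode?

Byte at offset 0: 0xD4 = 11010100 → 2-byte char (#1). Advance 2.
Byte at offset 2: 0xE2 = 11100010 → 3-byte char (#2). Advance 3.
Byte at offset 5: 0xF0 = 11110000 → 4-byte char (#3). Advance 4.
Byte at offset 9: 0xF1 = 11110001 → 4-byte char (#4). Advance 4.
Byte at offset 13: 0xEB = 11101011 → 3-byte char (#5). Advance 3.
Byte at offset 16: 0xE8 = 11101000 → 3-byte char (#6). Advance 3.
Byte at offset 19: 0xE0 = 11100000 → 3-byte char (#7). Advance 3.
Byte at offset 22: 0xD1 = 11010001 → 2-byte char (#8). Advance 2.
Byte at offset 24: 0xE1 = 11100001 → 3-byte char (#9). Advance 3.
Reached end at offset 27 after 9 code points.

9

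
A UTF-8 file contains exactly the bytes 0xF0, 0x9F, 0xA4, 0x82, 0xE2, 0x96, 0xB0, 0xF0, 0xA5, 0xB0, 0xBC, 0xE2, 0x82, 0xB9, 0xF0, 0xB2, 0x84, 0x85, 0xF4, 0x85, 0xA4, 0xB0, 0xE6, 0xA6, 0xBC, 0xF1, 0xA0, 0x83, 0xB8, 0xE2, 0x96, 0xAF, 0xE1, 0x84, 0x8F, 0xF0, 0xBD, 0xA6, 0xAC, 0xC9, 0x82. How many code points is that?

Byte at offset 0: 0xF0 = 11110000 → 4-byte char (#1). Advance 4.
Byte at offset 4: 0xE2 = 11100010 → 3-byte char (#2). Advance 3.
Byte at offset 7: 0xF0 = 11110000 → 4-byte char (#3). Advance 4.
Byte at offset 11: 0xE2 = 11100010 → 3-byte char (#4). Advance 3.
Byte at offset 14: 0xF0 = 11110000 → 4-byte char (#5). Advance 4.
Byte at offset 18: 0xF4 = 11110100 → 4-byte char (#6). Advance 4.
Byte at offset 22: 0xE6 = 11100110 → 3-byte char (#7). Advance 3.
Byte at offset 25: 0xF1 = 11110001 → 4-byte char (#8). Advance 4.
Byte at offset 29: 0xE2 = 11100010 → 3-byte char (#9). Advance 3.
Byte at offset 32: 0xE1 = 11100001 → 3-byte char (#10). Advance 3.
Byte at offset 35: 0xF0 = 11110000 → 4-byte char (#11). Advance 4.
Byte at offset 39: 0xC9 = 11001001 → 2-byte char (#12). Advance 2.
Reached end at offset 41 after 12 code points.

12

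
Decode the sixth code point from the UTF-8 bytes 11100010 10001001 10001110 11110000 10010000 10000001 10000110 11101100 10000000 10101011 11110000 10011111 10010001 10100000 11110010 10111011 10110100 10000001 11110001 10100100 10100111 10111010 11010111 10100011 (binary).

U+649FA

Offset 0: leading byte 0xE2 = 11100010 → 3-byte char #1 = E2 89 8E.
Offset 3: leading byte 0xF0 = 11110000 → 4-byte char #2 = F0 90 81 86.
Offset 7: leading byte 0xEC = 11101100 → 3-byte char #3 = EC 80 AB.
Offset 10: leading byte 0xF0 = 11110000 → 4-byte char #4 = F0 9F 91 A0.
Offset 14: leading byte 0xF2 = 11110010 → 4-byte char #5 = F2 BB B4 81.
Offset 18: leading byte 0xF1 = 11110001 → 4-byte char #6 = F1 A4 A7 BA.
Leading byte 0xF1 = 11110001 matches 11110xxx → 4-byte sequence.
Byte 1: 0xF1 = 11110001, payload 001 (3 bits).
Byte 2: 0xA4 = 10100100 (10xxxxxx ✓), payload 100100.
Byte 3: 0xA7 = 10100111 (10xxxxxx ✓), payload 100111.
Byte 4: 0xBA = 10111010 (10xxxxxx ✓), payload 111010.
Concatenate: 001100100100111111010 = 0x649FA (21 bits → U+649FA).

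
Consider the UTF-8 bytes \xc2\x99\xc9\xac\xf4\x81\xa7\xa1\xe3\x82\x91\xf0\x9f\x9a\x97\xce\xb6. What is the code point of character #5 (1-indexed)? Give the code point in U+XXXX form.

U+1F697

Offset 0: leading byte 0xC2 = 11000010 → 2-byte char #1 = C2 99.
Offset 2: leading byte 0xC9 = 11001001 → 2-byte char #2 = C9 AC.
Offset 4: leading byte 0xF4 = 11110100 → 4-byte char #3 = F4 81 A7 A1.
Offset 8: leading byte 0xE3 = 11100011 → 3-byte char #4 = E3 82 91.
Offset 11: leading byte 0xF0 = 11110000 → 4-byte char #5 = F0 9F 9A 97.
Leading byte 0xF0 = 11110000 matches 11110xxx → 4-byte sequence.
Byte 1: 0xF0 = 11110000, payload 000 (3 bits).
Byte 2: 0x9F = 10011111 (10xxxxxx ✓), payload 011111.
Byte 3: 0x9A = 10011010 (10xxxxxx ✓), payload 011010.
Byte 4: 0x97 = 10010111 (10xxxxxx ✓), payload 010111.
Concatenate: 000011111011010010111 = 0x1F697 (21 bits → U+1F697).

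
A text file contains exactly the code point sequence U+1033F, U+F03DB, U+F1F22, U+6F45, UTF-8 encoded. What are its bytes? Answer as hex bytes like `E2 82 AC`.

F0 90 8C BF F3 B0 8F 9B F3 B1 BC A2 E6 BD 85

U+1033F: 4-byte form → F0 90 8C BF.
U+F03DB: 4-byte form → F3 B0 8F 9B.
U+F1F22: 4-byte form → F3 B1 BC A2.
U+6F45: 3-byte form → E6 BD 85.
Concatenated (15 bytes): F0 90 8C BF F3 B0 8F 9B F3 B1 BC A2 E6 BD 85.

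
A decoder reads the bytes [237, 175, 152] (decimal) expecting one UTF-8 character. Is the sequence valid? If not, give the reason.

Structurally a 3-byte sequence; payload = 0xDBD8.
But 0xDBD8 is in U+D800–U+DFFF, the surrogate range. Surrogates are not Unicode scalar values and are forbidden in UTF-8.

invalid (encodes a surrogate (U+D800–U+DFFF))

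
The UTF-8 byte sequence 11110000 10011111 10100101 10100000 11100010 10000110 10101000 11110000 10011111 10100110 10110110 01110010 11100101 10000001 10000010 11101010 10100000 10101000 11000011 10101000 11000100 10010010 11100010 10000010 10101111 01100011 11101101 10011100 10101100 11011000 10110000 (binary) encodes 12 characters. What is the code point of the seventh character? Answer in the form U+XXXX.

Offset 0: leading byte 0xF0 = 11110000 → 4-byte char #1 = F0 9F A5 A0.
Offset 4: leading byte 0xE2 = 11100010 → 3-byte char #2 = E2 86 A8.
Offset 7: leading byte 0xF0 = 11110000 → 4-byte char #3 = F0 9F A6 B6.
Offset 11: leading byte 0x72 = 01110010 → 1-byte char #4 = 72.
Offset 12: leading byte 0xE5 = 11100101 → 3-byte char #5 = E5 81 82.
Offset 15: leading byte 0xEA = 11101010 → 3-byte char #6 = EA A0 A8.
Offset 18: leading byte 0xC3 = 11000011 → 2-byte char #7 = C3 A8.
Leading byte 0xC3 = 11000011 matches 110xxxxx → 2-byte sequence.
Byte 1: 0xC3 = 11000011, payload 00011 (5 bits).
Byte 2: 0xA8 = 10101000 (10xxxxxx ✓), payload 101000.
Concatenate: 00011101000 = 0xE8 (11 bits → U+00E8).

U+00E8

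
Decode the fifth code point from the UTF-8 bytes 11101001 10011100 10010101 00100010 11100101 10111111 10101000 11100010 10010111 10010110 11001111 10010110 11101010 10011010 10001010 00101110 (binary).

U+03D6

Offset 0: leading byte 0xE9 = 11101001 → 3-byte char #1 = E9 9C 95.
Offset 3: leading byte 0x22 = 00100010 → 1-byte char #2 = 22.
Offset 4: leading byte 0xE5 = 11100101 → 3-byte char #3 = E5 BF A8.
Offset 7: leading byte 0xE2 = 11100010 → 3-byte char #4 = E2 97 96.
Offset 10: leading byte 0xCF = 11001111 → 2-byte char #5 = CF 96.
Leading byte 0xCF = 11001111 matches 110xxxxx → 2-byte sequence.
Byte 1: 0xCF = 11001111, payload 01111 (5 bits).
Byte 2: 0x96 = 10010110 (10xxxxxx ✓), payload 010110.
Concatenate: 01111010110 = 0x3D6 (11 bits → U+03D6).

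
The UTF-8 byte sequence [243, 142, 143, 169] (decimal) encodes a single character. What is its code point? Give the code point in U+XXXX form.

U+CE3E9

Leading byte 0xF3 = 11110011 matches 11110xxx → 4-byte sequence.
Byte 1: 0xF3 = 11110011, payload 011 (3 bits).
Byte 2: 0x8E = 10001110 (10xxxxxx ✓), payload 001110.
Byte 3: 0x8F = 10001111 (10xxxxxx ✓), payload 001111.
Byte 4: 0xA9 = 10101001 (10xxxxxx ✓), payload 101001.
Concatenate: 011001110001111101001 = 0xCE3E9 (21 bits → U+CE3E9).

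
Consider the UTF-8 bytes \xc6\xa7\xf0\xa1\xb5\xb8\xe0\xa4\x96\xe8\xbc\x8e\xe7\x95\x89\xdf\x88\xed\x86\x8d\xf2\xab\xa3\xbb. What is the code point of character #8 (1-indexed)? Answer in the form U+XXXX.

Offset 0: leading byte 0xC6 = 11000110 → 2-byte char #1 = C6 A7.
Offset 2: leading byte 0xF0 = 11110000 → 4-byte char #2 = F0 A1 B5 B8.
Offset 6: leading byte 0xE0 = 11100000 → 3-byte char #3 = E0 A4 96.
Offset 9: leading byte 0xE8 = 11101000 → 3-byte char #4 = E8 BC 8E.
Offset 12: leading byte 0xE7 = 11100111 → 3-byte char #5 = E7 95 89.
Offset 15: leading byte 0xDF = 11011111 → 2-byte char #6 = DF 88.
Offset 17: leading byte 0xED = 11101101 → 3-byte char #7 = ED 86 8D.
Offset 20: leading byte 0xF2 = 11110010 → 4-byte char #8 = F2 AB A3 BB.
Leading byte 0xF2 = 11110010 matches 11110xxx → 4-byte sequence.
Byte 1: 0xF2 = 11110010, payload 010 (3 bits).
Byte 2: 0xAB = 10101011 (10xxxxxx ✓), payload 101011.
Byte 3: 0xA3 = 10100011 (10xxxxxx ✓), payload 100011.
Byte 4: 0xBB = 10111011 (10xxxxxx ✓), payload 111011.
Concatenate: 010101011100011111011 = 0xAB8FB (21 bits → U+AB8FB).

U+AB8FB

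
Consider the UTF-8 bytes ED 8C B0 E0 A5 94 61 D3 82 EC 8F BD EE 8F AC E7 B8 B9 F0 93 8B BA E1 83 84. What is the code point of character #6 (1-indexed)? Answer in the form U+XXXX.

U+E3EC

Offset 0: leading byte 0xED = 11101101 → 3-byte char #1 = ED 8C B0.
Offset 3: leading byte 0xE0 = 11100000 → 3-byte char #2 = E0 A5 94.
Offset 6: leading byte 0x61 = 01100001 → 1-byte char #3 = 61.
Offset 7: leading byte 0xD3 = 11010011 → 2-byte char #4 = D3 82.
Offset 9: leading byte 0xEC = 11101100 → 3-byte char #5 = EC 8F BD.
Offset 12: leading byte 0xEE = 11101110 → 3-byte char #6 = EE 8F AC.
Leading byte 0xEE = 11101110 matches 1110xxxx → 3-byte sequence.
Byte 1: 0xEE = 11101110, payload 1110 (4 bits).
Byte 2: 0x8F = 10001111 (10xxxxxx ✓), payload 001111.
Byte 3: 0xAC = 10101100 (10xxxxxx ✓), payload 101100.
Concatenate: 1110001111101100 = 0xE3EC (16 bits → U+E3EC).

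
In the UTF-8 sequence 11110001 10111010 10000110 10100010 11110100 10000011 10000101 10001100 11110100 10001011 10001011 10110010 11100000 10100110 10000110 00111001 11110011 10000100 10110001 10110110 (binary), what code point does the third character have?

U+10B2F2

Offset 0: leading byte 0xF1 = 11110001 → 4-byte char #1 = F1 BA 86 A2.
Offset 4: leading byte 0xF4 = 11110100 → 4-byte char #2 = F4 83 85 8C.
Offset 8: leading byte 0xF4 = 11110100 → 4-byte char #3 = F4 8B 8B B2.
Leading byte 0xF4 = 11110100 matches 11110xxx → 4-byte sequence.
Byte 1: 0xF4 = 11110100, payload 100 (3 bits).
Byte 2: 0x8B = 10001011 (10xxxxxx ✓), payload 001011.
Byte 3: 0x8B = 10001011 (10xxxxxx ✓), payload 001011.
Byte 4: 0xB2 = 10110010 (10xxxxxx ✓), payload 110010.
Concatenate: 100001011001011110010 = 0x10B2F2 (21 bits → U+10B2F2).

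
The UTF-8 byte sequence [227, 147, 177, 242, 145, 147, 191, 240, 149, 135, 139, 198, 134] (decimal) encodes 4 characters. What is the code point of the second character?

Offset 0: leading byte 0xE3 = 11100011 → 3-byte char #1 = E3 93 B1.
Offset 3: leading byte 0xF2 = 11110010 → 4-byte char #2 = F2 91 93 BF.
Leading byte 0xF2 = 11110010 matches 11110xxx → 4-byte sequence.
Byte 1: 0xF2 = 11110010, payload 010 (3 bits).
Byte 2: 0x91 = 10010001 (10xxxxxx ✓), payload 010001.
Byte 3: 0x93 = 10010011 (10xxxxxx ✓), payload 010011.
Byte 4: 0xBF = 10111111 (10xxxxxx ✓), payload 111111.
Concatenate: 010010001010011111111 = 0x914FF (21 bits → U+914FF).

U+914FF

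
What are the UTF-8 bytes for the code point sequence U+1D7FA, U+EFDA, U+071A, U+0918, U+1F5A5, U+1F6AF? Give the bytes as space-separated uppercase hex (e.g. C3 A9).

U+1D7FA: 4-byte form → F0 9D 9F BA.
U+EFDA: 3-byte form → EE BF 9A.
U+071A: 2-byte form → DC 9A.
U+0918: 3-byte form → E0 A4 98.
U+1F5A5: 4-byte form → F0 9F 96 A5.
U+1F6AF: 4-byte form → F0 9F 9A AF.
Concatenated (20 bytes): F0 9D 9F BA EE BF 9A DC 9A E0 A4 98 F0 9F 96 A5 F0 9F 9A AF.

F0 9D 9F BA EE BF 9A DC 9A E0 A4 98 F0 9F 96 A5 F0 9F 9A AF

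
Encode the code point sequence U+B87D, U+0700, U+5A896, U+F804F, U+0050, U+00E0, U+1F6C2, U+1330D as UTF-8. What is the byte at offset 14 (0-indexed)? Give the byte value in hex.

U+B87D → 3-byte form EB A1 BD at offsets 0–2.
U+0700 → 2-byte form DC 80 at offsets 3–4.
U+5A896 → 4-byte form F1 9A A2 96 at offsets 5–8.
U+F804F → 4-byte form F3 B8 81 8F at offsets 9–12.
U+0050 → 1-byte form 50 at offsets 13–13.
U+00E0 → 2-byte form C3 A0 at offsets 14–15.
Offset 14 falls in char 6's range; it's byte 1 of C3 A0 = 0xC3.

0xC3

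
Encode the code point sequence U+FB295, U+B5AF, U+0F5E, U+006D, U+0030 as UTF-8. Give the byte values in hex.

U+FB295: 4-byte form → F3 BB 8A 95.
U+B5AF: 3-byte form → EB 96 AF.
U+0F5E: 3-byte form → E0 BD 9E.
U+006D: 1-byte form → 6D.
U+0030: 1-byte form → 30.
Concatenated (12 bytes): F3 BB 8A 95 EB 96 AF E0 BD 9E 6D 30.

F3 BB 8A 95 EB 96 AF E0 BD 9E 6D 30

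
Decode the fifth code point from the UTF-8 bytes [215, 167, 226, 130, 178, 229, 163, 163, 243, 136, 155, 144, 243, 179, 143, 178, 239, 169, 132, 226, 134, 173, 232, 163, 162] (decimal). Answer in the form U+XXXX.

Offset 0: leading byte 0xD7 = 11010111 → 2-byte char #1 = D7 A7.
Offset 2: leading byte 0xE2 = 11100010 → 3-byte char #2 = E2 82 B2.
Offset 5: leading byte 0xE5 = 11100101 → 3-byte char #3 = E5 A3 A3.
Offset 8: leading byte 0xF3 = 11110011 → 4-byte char #4 = F3 88 9B 90.
Offset 12: leading byte 0xF3 = 11110011 → 4-byte char #5 = F3 B3 8F B2.
Leading byte 0xF3 = 11110011 matches 11110xxx → 4-byte sequence.
Byte 1: 0xF3 = 11110011, payload 011 (3 bits).
Byte 2: 0xB3 = 10110011 (10xxxxxx ✓), payload 110011.
Byte 3: 0x8F = 10001111 (10xxxxxx ✓), payload 001111.
Byte 4: 0xB2 = 10110010 (10xxxxxx ✓), payload 110010.
Concatenate: 011110011001111110010 = 0xF33F2 (21 bits → U+F33F2).

U+F33F2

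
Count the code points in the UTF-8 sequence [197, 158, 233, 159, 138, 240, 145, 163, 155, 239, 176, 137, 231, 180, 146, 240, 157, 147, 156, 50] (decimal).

7

Byte at offset 0: 0xC5 = 11000101 → 2-byte char (#1). Advance 2.
Byte at offset 2: 0xE9 = 11101001 → 3-byte char (#2). Advance 3.
Byte at offset 5: 0xF0 = 11110000 → 4-byte char (#3). Advance 4.
Byte at offset 9: 0xEF = 11101111 → 3-byte char (#4). Advance 3.
Byte at offset 12: 0xE7 = 11100111 → 3-byte char (#5). Advance 3.
Byte at offset 15: 0xF0 = 11110000 → 4-byte char (#6). Advance 4.
Byte at offset 19: 0x32 = 00110010 → 1-byte char (#7). Advance 1.
Reached end at offset 20 after 7 code points.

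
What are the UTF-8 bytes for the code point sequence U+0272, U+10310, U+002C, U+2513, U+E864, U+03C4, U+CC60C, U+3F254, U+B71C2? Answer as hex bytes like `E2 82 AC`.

U+0272: 2-byte form → C9 B2.
U+10310: 4-byte form → F0 90 8C 90.
U+002C: 1-byte form → 2C.
U+2513: 3-byte form → E2 94 93.
U+E864: 3-byte form → EE A1 A4.
U+03C4: 2-byte form → CF 84.
U+CC60C: 4-byte form → F3 8C 98 8C.
U+3F254: 4-byte form → F0 BF 89 94.
U+B71C2: 4-byte form → F2 B7 87 82.
Concatenated (27 bytes): C9 B2 F0 90 8C 90 2C E2 94 93 EE A1 A4 CF 84 F3 8C 98 8C F0 BF 89 94 F2 B7 87 82.

C9 B2 F0 90 8C 90 2C E2 94 93 EE A1 A4 CF 84 F3 8C 98 8C F0 BF 89 94 F2 B7 87 82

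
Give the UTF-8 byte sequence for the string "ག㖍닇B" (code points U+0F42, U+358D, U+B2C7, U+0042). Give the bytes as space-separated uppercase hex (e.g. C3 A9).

E0 BD 82 E3 96 8D EB 8B 87 42

U+0F42: 3-byte form → E0 BD 82.
U+358D: 3-byte form → E3 96 8D.
U+B2C7: 3-byte form → EB 8B 87.
U+0042: 1-byte form → 42.
Concatenated (10 bytes): E0 BD 82 E3 96 8D EB 8B 87 42.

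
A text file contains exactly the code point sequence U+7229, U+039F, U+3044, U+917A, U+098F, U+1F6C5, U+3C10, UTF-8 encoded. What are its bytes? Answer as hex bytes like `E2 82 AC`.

E7 88 A9 CE 9F E3 81 84 E9 85 BA E0 A6 8F F0 9F 9B 85 E3 B0 90

U+7229: 3-byte form → E7 88 A9.
U+039F: 2-byte form → CE 9F.
U+3044: 3-byte form → E3 81 84.
U+917A: 3-byte form → E9 85 BA.
U+098F: 3-byte form → E0 A6 8F.
U+1F6C5: 4-byte form → F0 9F 9B 85.
U+3C10: 3-byte form → E3 B0 90.
Concatenated (21 bytes): E7 88 A9 CE 9F E3 81 84 E9 85 BA E0 A6 8F F0 9F 9B 85 E3 B0 90.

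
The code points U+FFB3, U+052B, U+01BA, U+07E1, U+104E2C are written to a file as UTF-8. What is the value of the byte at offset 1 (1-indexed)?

0xEF

1-indexed offset 1 is 0-indexed offset 0.
U+FFB3 → 3-byte form EF BE B3 at offsets 0–2.
Offset 0 falls in char 1's range; it's byte 1 of EF BE B3 = 0xEF.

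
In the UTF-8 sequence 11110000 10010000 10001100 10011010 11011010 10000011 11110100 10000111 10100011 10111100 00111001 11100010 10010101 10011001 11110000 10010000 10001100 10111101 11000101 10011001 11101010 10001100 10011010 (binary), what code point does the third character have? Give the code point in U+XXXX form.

Offset 0: leading byte 0xF0 = 11110000 → 4-byte char #1 = F0 90 8C 9A.
Offset 4: leading byte 0xDA = 11011010 → 2-byte char #2 = DA 83.
Offset 6: leading byte 0xF4 = 11110100 → 4-byte char #3 = F4 87 A3 BC.
Leading byte 0xF4 = 11110100 matches 11110xxx → 4-byte sequence.
Byte 1: 0xF4 = 11110100, payload 100 (3 bits).
Byte 2: 0x87 = 10000111 (10xxxxxx ✓), payload 000111.
Byte 3: 0xA3 = 10100011 (10xxxxxx ✓), payload 100011.
Byte 4: 0xBC = 10111100 (10xxxxxx ✓), payload 111100.
Concatenate: 100000111100011111100 = 0x1078FC (21 bits → U+1078FC).

U+1078FC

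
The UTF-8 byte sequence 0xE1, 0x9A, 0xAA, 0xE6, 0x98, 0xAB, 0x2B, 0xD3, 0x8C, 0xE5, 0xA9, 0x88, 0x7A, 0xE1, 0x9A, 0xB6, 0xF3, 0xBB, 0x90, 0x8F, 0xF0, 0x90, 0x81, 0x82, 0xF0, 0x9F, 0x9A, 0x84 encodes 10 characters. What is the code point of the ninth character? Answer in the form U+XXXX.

Offset 0: leading byte 0xE1 = 11100001 → 3-byte char #1 = E1 9A AA.
Offset 3: leading byte 0xE6 = 11100110 → 3-byte char #2 = E6 98 AB.
Offset 6: leading byte 0x2B = 00101011 → 1-byte char #3 = 2B.
Offset 7: leading byte 0xD3 = 11010011 → 2-byte char #4 = D3 8C.
Offset 9: leading byte 0xE5 = 11100101 → 3-byte char #5 = E5 A9 88.
Offset 12: leading byte 0x7A = 01111010 → 1-byte char #6 = 7A.
Offset 13: leading byte 0xE1 = 11100001 → 3-byte char #7 = E1 9A B6.
Offset 16: leading byte 0xF3 = 11110011 → 4-byte char #8 = F3 BB 90 8F.
Offset 20: leading byte 0xF0 = 11110000 → 4-byte char #9 = F0 90 81 82.
Leading byte 0xF0 = 11110000 matches 11110xxx → 4-byte sequence.
Byte 1: 0xF0 = 11110000, payload 000 (3 bits).
Byte 2: 0x90 = 10010000 (10xxxxxx ✓), payload 010000.
Byte 3: 0x81 = 10000001 (10xxxxxx ✓), payload 000001.
Byte 4: 0x82 = 10000010 (10xxxxxx ✓), payload 000010.
Concatenate: 000010000000001000010 = 0x10042 (21 bits → U+10042).

U+10042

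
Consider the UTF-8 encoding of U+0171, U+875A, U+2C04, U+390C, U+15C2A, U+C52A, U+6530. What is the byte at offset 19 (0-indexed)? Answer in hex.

U+0171 → 2-byte form C5 B1 at offsets 0–1.
U+875A → 3-byte form E8 9D 9A at offsets 2–4.
U+2C04 → 3-byte form E2 B0 84 at offsets 5–7.
U+390C → 3-byte form E3 A4 8C at offsets 8–10.
U+15C2A → 4-byte form F0 95 B0 AA at offsets 11–14.
U+C52A → 3-byte form EC 94 AA at offsets 15–17.
U+6530 → 3-byte form E6 94 B0 at offsets 18–20.
Offset 19 falls in char 7's range; it's byte 2 of E6 94 B0 = 0x94.

0x94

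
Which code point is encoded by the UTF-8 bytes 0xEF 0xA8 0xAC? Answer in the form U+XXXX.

U+FA2C

Leading byte 0xEF = 11101111 matches 1110xxxx → 3-byte sequence.
Byte 1: 0xEF = 11101111, payload 1111 (4 bits).
Byte 2: 0xA8 = 10101000 (10xxxxxx ✓), payload 101000.
Byte 3: 0xAC = 10101100 (10xxxxxx ✓), payload 101100.
Concatenate: 1111101000101100 = 0xFA2C (16 bits → U+FA2C).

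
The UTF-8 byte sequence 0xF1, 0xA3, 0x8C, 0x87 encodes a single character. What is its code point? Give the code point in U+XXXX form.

Leading byte 0xF1 = 11110001 matches 11110xxx → 4-byte sequence.
Byte 1: 0xF1 = 11110001, payload 001 (3 bits).
Byte 2: 0xA3 = 10100011 (10xxxxxx ✓), payload 100011.
Byte 3: 0x8C = 10001100 (10xxxxxx ✓), payload 001100.
Byte 4: 0x87 = 10000111 (10xxxxxx ✓), payload 000111.
Concatenate: 001100011001100000111 = 0x63307 (21 bits → U+63307).

U+63307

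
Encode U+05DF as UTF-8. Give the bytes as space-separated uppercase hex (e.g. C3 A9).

U+05DF = 0x5DF = 1503 decimal. In range U+0080–U+07FF → 2-byte form: 110xxxxx 10xxxxxx.
Binary (11 bits): 10111011111.
Split 5+6: 10111 | 011111.
Byte 1: 11010111 = 0xD7.
Byte 2: 10011111 = 0x9F.

D7 9F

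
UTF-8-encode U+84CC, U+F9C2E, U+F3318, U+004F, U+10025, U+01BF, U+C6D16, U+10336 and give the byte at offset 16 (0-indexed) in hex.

0xC6

U+84CC → 3-byte form E8 93 8C at offsets 0–2.
U+F9C2E → 4-byte form F3 B9 B0 AE at offsets 3–6.
U+F3318 → 4-byte form F3 B3 8C 98 at offsets 7–10.
U+004F → 1-byte form 4F at offsets 11–11.
U+10025 → 4-byte form F0 90 80 A5 at offsets 12–15.
U+01BF → 2-byte form C6 BF at offsets 16–17.
Offset 16 falls in char 6's range; it's byte 1 of C6 BF = 0xC6.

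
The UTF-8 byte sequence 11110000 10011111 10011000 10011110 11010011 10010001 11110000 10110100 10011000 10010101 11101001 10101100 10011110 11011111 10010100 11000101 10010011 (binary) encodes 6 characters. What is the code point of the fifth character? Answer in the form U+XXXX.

U+07D4

Offset 0: leading byte 0xF0 = 11110000 → 4-byte char #1 = F0 9F 98 9E.
Offset 4: leading byte 0xD3 = 11010011 → 2-byte char #2 = D3 91.
Offset 6: leading byte 0xF0 = 11110000 → 4-byte char #3 = F0 B4 98 95.
Offset 10: leading byte 0xE9 = 11101001 → 3-byte char #4 = E9 AC 9E.
Offset 13: leading byte 0xDF = 11011111 → 2-byte char #5 = DF 94.
Leading byte 0xDF = 11011111 matches 110xxxxx → 2-byte sequence.
Byte 1: 0xDF = 11011111, payload 11111 (5 bits).
Byte 2: 0x94 = 10010100 (10xxxxxx ✓), payload 010100.
Concatenate: 11111010100 = 0x7D4 (11 bits → U+07D4).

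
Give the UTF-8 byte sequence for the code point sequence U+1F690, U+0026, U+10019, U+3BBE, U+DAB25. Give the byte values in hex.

U+1F690: 4-byte form → F0 9F 9A 90.
U+0026: 1-byte form → 26.
U+10019: 4-byte form → F0 90 80 99.
U+3BBE: 3-byte form → E3 AE BE.
U+DAB25: 4-byte form → F3 9A AC A5.
Concatenated (16 bytes): F0 9F 9A 90 26 F0 90 80 99 E3 AE BE F3 9A AC A5.

F0 9F 9A 90 26 F0 90 80 99 E3 AE BE F3 9A AC A5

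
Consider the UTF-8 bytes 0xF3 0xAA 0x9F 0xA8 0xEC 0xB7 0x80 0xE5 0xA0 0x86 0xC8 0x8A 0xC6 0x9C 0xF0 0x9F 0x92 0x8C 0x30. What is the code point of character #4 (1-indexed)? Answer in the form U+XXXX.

U+020A

Offset 0: leading byte 0xF3 = 11110011 → 4-byte char #1 = F3 AA 9F A8.
Offset 4: leading byte 0xEC = 11101100 → 3-byte char #2 = EC B7 80.
Offset 7: leading byte 0xE5 = 11100101 → 3-byte char #3 = E5 A0 86.
Offset 10: leading byte 0xC8 = 11001000 → 2-byte char #4 = C8 8A.
Leading byte 0xC8 = 11001000 matches 110xxxxx → 2-byte sequence.
Byte 1: 0xC8 = 11001000, payload 01000 (5 bits).
Byte 2: 0x8A = 10001010 (10xxxxxx ✓), payload 001010.
Concatenate: 01000001010 = 0x20A (11 bits → U+020A).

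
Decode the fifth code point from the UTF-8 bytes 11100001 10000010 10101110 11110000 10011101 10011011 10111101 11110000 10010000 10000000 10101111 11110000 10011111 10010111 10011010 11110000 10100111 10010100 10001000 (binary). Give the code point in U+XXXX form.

Offset 0: leading byte 0xE1 = 11100001 → 3-byte char #1 = E1 82 AE.
Offset 3: leading byte 0xF0 = 11110000 → 4-byte char #2 = F0 9D 9B BD.
Offset 7: leading byte 0xF0 = 11110000 → 4-byte char #3 = F0 90 80 AF.
Offset 11: leading byte 0xF0 = 11110000 → 4-byte char #4 = F0 9F 97 9A.
Offset 15: leading byte 0xF0 = 11110000 → 4-byte char #5 = F0 A7 94 88.
Leading byte 0xF0 = 11110000 matches 11110xxx → 4-byte sequence.
Byte 1: 0xF0 = 11110000, payload 000 (3 bits).
Byte 2: 0xA7 = 10100111 (10xxxxxx ✓), payload 100111.
Byte 3: 0x94 = 10010100 (10xxxxxx ✓), payload 010100.
Byte 4: 0x88 = 10001000 (10xxxxxx ✓), payload 001000.
Concatenate: 000100111010100001000 = 0x27508 (21 bits → U+27508).

U+27508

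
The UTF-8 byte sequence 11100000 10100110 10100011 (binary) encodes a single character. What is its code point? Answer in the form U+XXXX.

Leading byte 0xE0 = 11100000 matches 1110xxxx → 3-byte sequence.
Byte 1: 0xE0 = 11100000, payload 0000 (4 bits).
Byte 2: 0xA6 = 10100110 (10xxxxxx ✓), payload 100110.
Byte 3: 0xA3 = 10100011 (10xxxxxx ✓), payload 100011.
Concatenate: 0000100110100011 = 0x9A3 (16 bits → U+09A3).

U+09A3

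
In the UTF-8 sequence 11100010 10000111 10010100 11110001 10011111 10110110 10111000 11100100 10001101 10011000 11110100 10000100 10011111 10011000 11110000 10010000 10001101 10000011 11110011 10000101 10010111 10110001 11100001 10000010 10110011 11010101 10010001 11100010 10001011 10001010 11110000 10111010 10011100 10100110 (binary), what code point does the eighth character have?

U+0551

Offset 0: leading byte 0xE2 = 11100010 → 3-byte char #1 = E2 87 94.
Offset 3: leading byte 0xF1 = 11110001 → 4-byte char #2 = F1 9F B6 B8.
Offset 7: leading byte 0xE4 = 11100100 → 3-byte char #3 = E4 8D 98.
Offset 10: leading byte 0xF4 = 11110100 → 4-byte char #4 = F4 84 9F 98.
Offset 14: leading byte 0xF0 = 11110000 → 4-byte char #5 = F0 90 8D 83.
Offset 18: leading byte 0xF3 = 11110011 → 4-byte char #6 = F3 85 97 B1.
Offset 22: leading byte 0xE1 = 11100001 → 3-byte char #7 = E1 82 B3.
Offset 25: leading byte 0xD5 = 11010101 → 2-byte char #8 = D5 91.
Leading byte 0xD5 = 11010101 matches 110xxxxx → 2-byte sequence.
Byte 1: 0xD5 = 11010101, payload 10101 (5 bits).
Byte 2: 0x91 = 10010001 (10xxxxxx ✓), payload 010001.
Concatenate: 10101010001 = 0x551 (11 bits → U+0551).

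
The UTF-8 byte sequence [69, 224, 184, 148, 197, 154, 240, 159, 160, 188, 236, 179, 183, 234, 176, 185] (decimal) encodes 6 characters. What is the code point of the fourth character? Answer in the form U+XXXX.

U+1F83C

Offset 0: leading byte 0x45 = 01000101 → 1-byte char #1 = 45.
Offset 1: leading byte 0xE0 = 11100000 → 3-byte char #2 = E0 B8 94.
Offset 4: leading byte 0xC5 = 11000101 → 2-byte char #3 = C5 9A.
Offset 6: leading byte 0xF0 = 11110000 → 4-byte char #4 = F0 9F A0 BC.
Leading byte 0xF0 = 11110000 matches 11110xxx → 4-byte sequence.
Byte 1: 0xF0 = 11110000, payload 000 (3 bits).
Byte 2: 0x9F = 10011111 (10xxxxxx ✓), payload 011111.
Byte 3: 0xA0 = 10100000 (10xxxxxx ✓), payload 100000.
Byte 4: 0xBC = 10111100 (10xxxxxx ✓), payload 111100.
Concatenate: 000011111100000111100 = 0x1F83C (21 bits → U+1F83C).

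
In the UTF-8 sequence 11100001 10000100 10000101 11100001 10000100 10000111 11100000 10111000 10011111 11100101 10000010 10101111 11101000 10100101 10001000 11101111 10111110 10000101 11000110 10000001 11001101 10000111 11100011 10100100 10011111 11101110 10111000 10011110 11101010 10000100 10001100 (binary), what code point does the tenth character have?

U+EE1E

Offset 0: leading byte 0xE1 = 11100001 → 3-byte char #1 = E1 84 85.
Offset 3: leading byte 0xE1 = 11100001 → 3-byte char #2 = E1 84 87.
Offset 6: leading byte 0xE0 = 11100000 → 3-byte char #3 = E0 B8 9F.
Offset 9: leading byte 0xE5 = 11100101 → 3-byte char #4 = E5 82 AF.
Offset 12: leading byte 0xE8 = 11101000 → 3-byte char #5 = E8 A5 88.
Offset 15: leading byte 0xEF = 11101111 → 3-byte char #6 = EF BE 85.
Offset 18: leading byte 0xC6 = 11000110 → 2-byte char #7 = C6 81.
Offset 20: leading byte 0xCD = 11001101 → 2-byte char #8 = CD 87.
Offset 22: leading byte 0xE3 = 11100011 → 3-byte char #9 = E3 A4 9F.
Offset 25: leading byte 0xEE = 11101110 → 3-byte char #10 = EE B8 9E.
Leading byte 0xEE = 11101110 matches 1110xxxx → 3-byte sequence.
Byte 1: 0xEE = 11101110, payload 1110 (4 bits).
Byte 2: 0xB8 = 10111000 (10xxxxxx ✓), payload 111000.
Byte 3: 0x9E = 10011110 (10xxxxxx ✓), payload 011110.
Concatenate: 1110111000011110 = 0xEE1E (16 bits → U+EE1E).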